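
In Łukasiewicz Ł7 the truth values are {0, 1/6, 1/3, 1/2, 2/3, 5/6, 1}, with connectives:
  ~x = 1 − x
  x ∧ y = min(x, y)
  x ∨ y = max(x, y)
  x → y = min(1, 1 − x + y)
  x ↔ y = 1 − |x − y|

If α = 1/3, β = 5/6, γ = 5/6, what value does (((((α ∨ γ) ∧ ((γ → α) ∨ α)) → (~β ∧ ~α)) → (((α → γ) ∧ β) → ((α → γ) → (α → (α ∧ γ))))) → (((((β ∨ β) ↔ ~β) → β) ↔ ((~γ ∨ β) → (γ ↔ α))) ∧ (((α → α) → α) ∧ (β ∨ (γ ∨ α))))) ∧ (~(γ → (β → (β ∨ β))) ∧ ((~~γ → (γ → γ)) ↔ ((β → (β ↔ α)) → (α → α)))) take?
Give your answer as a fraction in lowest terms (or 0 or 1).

0

α ∨ γ = 1/3 ∨ 5/6 = 5/6
γ → α = 5/6 → 1/3 = 1/2
(γ → α) ∨ α = 1/2 ∨ 1/3 = 1/2
(α ∨ γ) ∧ ((γ → α) ∨ α) = 5/6 ∧ 1/2 = 1/2
~β = ~5/6 = 1/6
~α = ~1/3 = 2/3
~β ∧ ~α = 1/6 ∧ 2/3 = 1/6
((α ∨ γ) ∧ ((γ → α) ∨ α)) → (~β ∧ ~α) = 1/2 → 1/6 = 2/3
α → γ = 1/3 → 5/6 = 1
(α → γ) ∧ β = 1 ∧ 5/6 = 5/6
α → γ = 1/3 → 5/6 = 1
α ∧ γ = 1/3 ∧ 5/6 = 1/3
α → (α ∧ γ) = 1/3 → 1/3 = 1
(α → γ) → (α → (α ∧ γ)) = 1 → 1 = 1
((α → γ) ∧ β) → ((α → γ) → (α → (α ∧ γ))) = 5/6 → 1 = 1
(((α ∨ γ) ∧ ((γ → α) ∨ α)) → (~β ∧ ~α)) → (((α → γ) ∧ β) → ((α → γ) → (α → (α ∧ γ)))) = 2/3 → 1 = 1
β ∨ β = 5/6 ∨ 5/6 = 5/6
~β = ~5/6 = 1/6
(β ∨ β) ↔ ~β = 5/6 ↔ 1/6 = 1/3
((β ∨ β) ↔ ~β) → β = 1/3 → 5/6 = 1
~γ = ~5/6 = 1/6
~γ ∨ β = 1/6 ∨ 5/6 = 5/6
γ ↔ α = 5/6 ↔ 1/3 = 1/2
(~γ ∨ β) → (γ ↔ α) = 5/6 → 1/2 = 2/3
(((β ∨ β) ↔ ~β) → β) ↔ ((~γ ∨ β) → (γ ↔ α)) = 1 ↔ 2/3 = 2/3
α → α = 1/3 → 1/3 = 1
(α → α) → α = 1 → 1/3 = 1/3
γ ∨ α = 5/6 ∨ 1/3 = 5/6
β ∨ (γ ∨ α) = 5/6 ∨ 5/6 = 5/6
((α → α) → α) ∧ (β ∨ (γ ∨ α)) = 1/3 ∧ 5/6 = 1/3
((((β ∨ β) ↔ ~β) → β) ↔ ((~γ ∨ β) → (γ ↔ α))) ∧ (((α → α) → α) ∧ (β ∨ (γ ∨ α))) = 2/3 ∧ 1/3 = 1/3
((((α ∨ γ) ∧ ((γ → α) ∨ α)) → (~β ∧ ~α)) → (((α → γ) ∧ β) → ((α → γ) → (α → (α ∧ γ))))) → (((((β ∨ β) ↔ ~β) → β) ↔ ((~γ ∨ β) → (γ ↔ α))) ∧ (((α → α) → α) ∧ (β ∨ (γ ∨ α)))) = 1 → 1/3 = 1/3
β ∨ β = 5/6 ∨ 5/6 = 5/6
β → (β ∨ β) = 5/6 → 5/6 = 1
γ → (β → (β ∨ β)) = 5/6 → 1 = 1
~(γ → (β → (β ∨ β))) = ~1 = 0
~γ = ~5/6 = 1/6
~~γ = ~1/6 = 5/6
γ → γ = 5/6 → 5/6 = 1
~~γ → (γ → γ) = 5/6 → 1 = 1
β ↔ α = 5/6 ↔ 1/3 = 1/2
β → (β ↔ α) = 5/6 → 1/2 = 2/3
α → α = 1/3 → 1/3 = 1
(β → (β ↔ α)) → (α → α) = 2/3 → 1 = 1
(~~γ → (γ → γ)) ↔ ((β → (β ↔ α)) → (α → α)) = 1 ↔ 1 = 1
~(γ → (β → (β ∨ β))) ∧ ((~~γ → (γ → γ)) ↔ ((β → (β ↔ α)) → (α → α))) = 0 ∧ 1 = 0
(((((α ∨ γ) ∧ ((γ → α) ∨ α)) → (~β ∧ ~α)) → (((α → γ) ∧ β) → ((α → γ) → (α → (α ∧ γ))))) → (((((β ∨ β) ↔ ~β) → β) ↔ ((~γ ∨ β) → (γ ↔ α))) ∧ (((α → α) → α) ∧ (β ∨ (γ ∨ α))))) ∧ (~(γ → (β → (β ∨ β))) ∧ ((~~γ → (γ → γ)) ↔ ((β → (β ↔ α)) → (α → α)))) = 1/3 ∧ 0 = 0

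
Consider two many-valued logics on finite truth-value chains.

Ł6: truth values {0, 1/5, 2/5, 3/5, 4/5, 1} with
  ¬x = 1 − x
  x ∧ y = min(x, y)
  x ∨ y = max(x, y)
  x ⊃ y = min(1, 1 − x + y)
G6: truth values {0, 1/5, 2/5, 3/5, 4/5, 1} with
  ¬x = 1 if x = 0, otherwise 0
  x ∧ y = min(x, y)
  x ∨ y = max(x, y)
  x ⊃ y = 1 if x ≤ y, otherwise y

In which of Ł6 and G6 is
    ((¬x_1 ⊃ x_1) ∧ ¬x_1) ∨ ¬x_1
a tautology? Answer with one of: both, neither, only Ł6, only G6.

neither

In Ł6: at x_1 = 1/5 the value is 4/5 — not a tautology.
In G6: at x_1 = 1/5 the value is 0 — not a tautology.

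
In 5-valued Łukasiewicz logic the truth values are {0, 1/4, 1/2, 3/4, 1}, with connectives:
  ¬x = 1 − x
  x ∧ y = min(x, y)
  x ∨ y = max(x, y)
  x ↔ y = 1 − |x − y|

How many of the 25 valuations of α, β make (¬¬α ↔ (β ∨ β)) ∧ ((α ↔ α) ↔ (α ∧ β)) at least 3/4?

4

value 1: 1 assignment (counts)
value 3/4: 3 assignments (counts)
value 1/2: 5 assignments
value 1/4: 7 assignments
value 0: 9 assignments
So 4 of the 25 assignments meet the threshold.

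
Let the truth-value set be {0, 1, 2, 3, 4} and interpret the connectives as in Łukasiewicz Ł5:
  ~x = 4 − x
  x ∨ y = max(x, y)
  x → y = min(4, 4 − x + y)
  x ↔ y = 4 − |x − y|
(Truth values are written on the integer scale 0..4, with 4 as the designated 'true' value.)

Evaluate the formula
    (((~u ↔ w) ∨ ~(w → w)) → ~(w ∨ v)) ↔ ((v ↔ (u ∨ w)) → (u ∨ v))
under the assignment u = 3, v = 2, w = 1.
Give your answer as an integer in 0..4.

2

~u = ~3 = 1
~u ↔ w = 1 ↔ 1 = 4
w → w = 1 → 1 = 4
~(w → w) = ~4 = 0
(~u ↔ w) ∨ ~(w → w) = 4 ∨ 0 = 4
w ∨ v = 1 ∨ 2 = 2
~(w ∨ v) = ~2 = 2
((~u ↔ w) ∨ ~(w → w)) → ~(w ∨ v) = 4 → 2 = 2
u ∨ w = 3 ∨ 1 = 3
v ↔ (u ∨ w) = 2 ↔ 3 = 3
u ∨ v = 3 ∨ 2 = 3
(v ↔ (u ∨ w)) → (u ∨ v) = 3 → 3 = 4
(((~u ↔ w) ∨ ~(w → w)) → ~(w ∨ v)) ↔ ((v ↔ (u ∨ w)) → (u ∨ v)) = 2 ↔ 4 = 2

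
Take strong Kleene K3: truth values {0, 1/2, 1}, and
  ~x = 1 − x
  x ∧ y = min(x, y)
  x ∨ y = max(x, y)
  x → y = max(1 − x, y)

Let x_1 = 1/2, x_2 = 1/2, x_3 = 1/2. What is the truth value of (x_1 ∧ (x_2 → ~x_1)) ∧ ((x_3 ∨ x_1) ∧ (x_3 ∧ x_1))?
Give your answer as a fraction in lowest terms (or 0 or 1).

~x_1 = ~1/2 = 1/2
x_2 → ~x_1 = 1/2 → 1/2 = 1/2
x_1 ∧ (x_2 → ~x_1) = 1/2 ∧ 1/2 = 1/2
x_3 ∨ x_1 = 1/2 ∨ 1/2 = 1/2
x_3 ∧ x_1 = 1/2 ∧ 1/2 = 1/2
(x_3 ∨ x_1) ∧ (x_3 ∧ x_1) = 1/2 ∧ 1/2 = 1/2
(x_1 ∧ (x_2 → ~x_1)) ∧ ((x_3 ∨ x_1) ∧ (x_3 ∧ x_1)) = 1/2 ∧ 1/2 = 1/2

1/2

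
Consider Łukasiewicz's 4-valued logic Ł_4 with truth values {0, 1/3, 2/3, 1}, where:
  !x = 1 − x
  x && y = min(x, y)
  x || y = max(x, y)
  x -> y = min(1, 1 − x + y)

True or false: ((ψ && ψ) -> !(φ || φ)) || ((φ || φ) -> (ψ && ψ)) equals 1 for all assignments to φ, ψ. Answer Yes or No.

No

Counterexample: take φ = 1, ψ = 1/3.
ψ && ψ = 1/3 && 1/3 = 1/3
φ || φ = 1 || 1 = 1
!(φ || φ) = !1 = 0
(ψ && ψ) -> !(φ || φ) = 1/3 -> 0 = 2/3
φ || φ = 1 || 1 = 1
ψ && ψ = 1/3 && 1/3 = 1/3
(φ || φ) -> (ψ && ψ) = 1 -> 1/3 = 1/3
((ψ && ψ) -> !(φ || φ)) || ((φ || φ) -> (ψ && ψ)) = 2/3 || 1/3 = 2/3
This gives 2/3 ≠ 1.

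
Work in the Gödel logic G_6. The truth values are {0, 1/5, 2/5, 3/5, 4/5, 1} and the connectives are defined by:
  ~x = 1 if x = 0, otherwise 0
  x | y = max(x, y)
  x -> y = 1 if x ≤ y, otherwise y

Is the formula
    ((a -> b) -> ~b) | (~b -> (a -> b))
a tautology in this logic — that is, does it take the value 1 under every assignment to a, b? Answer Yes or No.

Yes

At a = 3/5, b = 4/5, for instance:
a -> b = 3/5 -> 4/5 = 1
~b = ~4/5 = 0
(a -> b) -> ~b = 1 -> 0 = 0
~b -> (a -> b) = 0 -> 1 = 1
((a -> b) -> ~b) | (~b -> (a -> b)) = 0 | 1 = 1
and checking the remaining 35 assignments likewise gives ≥ 1 in every case.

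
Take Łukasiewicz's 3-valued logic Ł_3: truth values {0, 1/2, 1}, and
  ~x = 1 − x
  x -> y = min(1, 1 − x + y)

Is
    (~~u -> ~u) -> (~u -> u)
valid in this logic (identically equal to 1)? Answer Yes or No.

No

Counterexample: take u = 0.
~u = ~0 = 1
~~u = ~1 = 0
~u = ~0 = 1
~~u -> ~u = 0 -> 1 = 1
~u = ~0 = 1
~u -> u = 1 -> 0 = 0
(~~u -> ~u) -> (~u -> u) = 1 -> 0 = 0
This gives 0 ≠ 1.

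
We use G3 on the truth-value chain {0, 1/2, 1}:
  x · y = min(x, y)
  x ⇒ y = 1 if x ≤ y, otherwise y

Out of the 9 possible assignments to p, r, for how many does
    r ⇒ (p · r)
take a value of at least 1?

p = 0, r = 0 ↦ 1  ≥
p = 0, r = 1/2 ↦ 0  <
p = 0, r = 1 ↦ 0  <
p = 1/2, r = 0 ↦ 1  ≥
p = 1/2, r = 1/2 ↦ 1  ≥
p = 1/2, r = 1 ↦ 1/2  <
p = 1, r = 0 ↦ 1  ≥
p = 1, r = 1/2 ↦ 1  ≥
p = 1, r = 1 ↦ 1  ≥
So 6 of the 9 assignments meet the threshold.

6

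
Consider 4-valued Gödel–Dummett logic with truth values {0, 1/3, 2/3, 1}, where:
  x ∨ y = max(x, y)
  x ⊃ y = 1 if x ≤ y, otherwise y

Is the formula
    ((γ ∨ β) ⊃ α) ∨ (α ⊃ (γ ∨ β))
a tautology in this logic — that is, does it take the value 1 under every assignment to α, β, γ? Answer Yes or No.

At α = 1, β = 1/3, γ = 1, for instance:
γ ∨ β = 1 ∨ 1/3 = 1
(γ ∨ β) ⊃ α = 1 ⊃ 1 = 1
α ⊃ (γ ∨ β) = 1 ⊃ 1 = 1
((γ ∨ β) ⊃ α) ∨ (α ⊃ (γ ∨ β)) = 1 ∨ 1 = 1
and checking the remaining 63 assignments likewise gives ≥ 1 in every case.

Yes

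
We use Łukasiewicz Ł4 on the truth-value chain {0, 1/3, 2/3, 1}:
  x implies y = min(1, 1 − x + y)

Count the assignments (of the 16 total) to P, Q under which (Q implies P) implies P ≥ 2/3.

P = 0, Q = 0 ↦ 0  <
P = 0, Q = 1/3 ↦ 1/3  <
P = 0, Q = 2/3 ↦ 2/3  ≥
P = 0, Q = 1 ↦ 1  ≥
P = 1/3, Q = 0 ↦ 1/3  <
P = 1/3, Q = 1/3 ↦ 1/3  <
P = 1/3, Q = 2/3 ↦ 2/3  ≥
P = 1/3, Q = 1 ↦ 1  ≥
P = 2/3, Q = 0 ↦ 2/3  ≥
P = 2/3, Q = 1/3 ↦ 2/3  ≥
P = 2/3, Q = 2/3 ↦ 2/3  ≥
P = 2/3, Q = 1 ↦ 1  ≥
P = 1, Q = 0 ↦ 1  ≥
P = 1, Q = 1/3 ↦ 1  ≥
P = 1, Q = 2/3 ↦ 1  ≥
P = 1, Q = 1 ↦ 1  ≥
So 12 of the 16 assignments meet the threshold.

12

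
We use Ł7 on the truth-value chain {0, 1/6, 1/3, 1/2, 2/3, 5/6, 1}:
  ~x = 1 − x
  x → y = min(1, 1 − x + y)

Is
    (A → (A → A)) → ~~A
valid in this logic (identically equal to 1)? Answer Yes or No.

Counterexample: take A = 0.
A → A = 0 → 0 = 1
A → (A → A) = 0 → 1 = 1
~A = ~0 = 1
~~A = ~1 = 0
(A → (A → A)) → ~~A = 1 → 0 = 0
This gives 0 ≠ 1.

No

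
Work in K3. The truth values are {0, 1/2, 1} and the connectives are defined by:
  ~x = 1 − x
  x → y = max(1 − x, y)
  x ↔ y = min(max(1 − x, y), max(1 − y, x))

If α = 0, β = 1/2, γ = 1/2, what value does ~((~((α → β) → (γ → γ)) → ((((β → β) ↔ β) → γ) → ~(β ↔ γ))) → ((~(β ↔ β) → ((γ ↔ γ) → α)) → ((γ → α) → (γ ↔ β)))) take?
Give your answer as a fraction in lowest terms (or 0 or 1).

α → β = 0 → 1/2 = 1
γ → γ = 1/2 → 1/2 = 1/2
(α → β) → (γ → γ) = 1 → 1/2 = 1/2
~((α → β) → (γ → γ)) = ~1/2 = 1/2
β → β = 1/2 → 1/2 = 1/2
(β → β) ↔ β = 1/2 ↔ 1/2 = 1/2
((β → β) ↔ β) → γ = 1/2 → 1/2 = 1/2
β ↔ γ = 1/2 ↔ 1/2 = 1/2
~(β ↔ γ) = ~1/2 = 1/2
(((β → β) ↔ β) → γ) → ~(β ↔ γ) = 1/2 → 1/2 = 1/2
~((α → β) → (γ → γ)) → ((((β → β) ↔ β) → γ) → ~(β ↔ γ)) = 1/2 → 1/2 = 1/2
β ↔ β = 1/2 ↔ 1/2 = 1/2
~(β ↔ β) = ~1/2 = 1/2
γ ↔ γ = 1/2 ↔ 1/2 = 1/2
(γ ↔ γ) → α = 1/2 → 0 = 1/2
~(β ↔ β) → ((γ ↔ γ) → α) = 1/2 → 1/2 = 1/2
γ → α = 1/2 → 0 = 1/2
γ ↔ β = 1/2 ↔ 1/2 = 1/2
(γ → α) → (γ ↔ β) = 1/2 → 1/2 = 1/2
(~(β ↔ β) → ((γ ↔ γ) → α)) → ((γ → α) → (γ ↔ β)) = 1/2 → 1/2 = 1/2
(~((α → β) → (γ → γ)) → ((((β → β) ↔ β) → γ) → ~(β ↔ γ))) → ((~(β ↔ β) → ((γ ↔ γ) → α)) → ((γ → α) → (γ ↔ β))) = 1/2 → 1/2 = 1/2
~((~((α → β) → (γ → γ)) → ((((β → β) ↔ β) → γ) → ~(β ↔ γ))) → ((~(β ↔ β) → ((γ ↔ γ) → α)) → ((γ → α) → (γ ↔ β)))) = ~1/2 = 1/2

1/2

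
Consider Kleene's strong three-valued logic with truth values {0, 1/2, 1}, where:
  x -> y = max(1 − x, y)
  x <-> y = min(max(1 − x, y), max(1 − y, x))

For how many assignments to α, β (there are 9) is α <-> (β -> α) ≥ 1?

4

α = 0, β = 0 ↦ 0  <
α = 0, β = 1/2 ↦ 1/2  <
α = 0, β = 1 ↦ 1  ≥
α = 1/2, β = 0 ↦ 1/2  <
α = 1/2, β = 1/2 ↦ 1/2  <
α = 1/2, β = 1 ↦ 1/2  <
α = 1, β = 0 ↦ 1  ≥
α = 1, β = 1/2 ↦ 1  ≥
α = 1, β = 1 ↦ 1  ≥
So 4 of the 9 assignments meet the threshold.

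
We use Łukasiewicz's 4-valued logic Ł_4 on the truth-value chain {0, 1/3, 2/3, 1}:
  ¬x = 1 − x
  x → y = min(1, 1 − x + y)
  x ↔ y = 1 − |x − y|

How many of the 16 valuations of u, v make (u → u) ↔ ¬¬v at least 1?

4

u = 0, v = 0 ↦ 0  <
u = 0, v = 1/3 ↦ 1/3  <
u = 0, v = 2/3 ↦ 2/3  <
u = 0, v = 1 ↦ 1  ≥
u = 1/3, v = 0 ↦ 0  <
u = 1/3, v = 1/3 ↦ 1/3  <
u = 1/3, v = 2/3 ↦ 2/3  <
u = 1/3, v = 1 ↦ 1  ≥
u = 2/3, v = 0 ↦ 0  <
u = 2/3, v = 1/3 ↦ 1/3  <
u = 2/3, v = 2/3 ↦ 2/3  <
u = 2/3, v = 1 ↦ 1  ≥
u = 1, v = 0 ↦ 0  <
u = 1, v = 1/3 ↦ 1/3  <
u = 1, v = 2/3 ↦ 2/3  <
u = 1, v = 1 ↦ 1  ≥
So 4 of the 16 assignments meet the threshold.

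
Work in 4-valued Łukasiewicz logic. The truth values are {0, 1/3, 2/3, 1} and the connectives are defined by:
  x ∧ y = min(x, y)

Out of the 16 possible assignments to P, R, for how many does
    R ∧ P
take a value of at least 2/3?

P = 0, R = 0 ↦ 0  <
P = 0, R = 1/3 ↦ 0  <
P = 0, R = 2/3 ↦ 0  <
P = 0, R = 1 ↦ 0  <
P = 1/3, R = 0 ↦ 0  <
P = 1/3, R = 1/3 ↦ 1/3  <
P = 1/3, R = 2/3 ↦ 1/3  <
P = 1/3, R = 1 ↦ 1/3  <
P = 2/3, R = 0 ↦ 0  <
P = 2/3, R = 1/3 ↦ 1/3  <
P = 2/3, R = 2/3 ↦ 2/3  ≥
P = 2/3, R = 1 ↦ 2/3  ≥
P = 1, R = 0 ↦ 0  <
P = 1, R = 1/3 ↦ 1/3  <
P = 1, R = 2/3 ↦ 2/3  ≥
P = 1, R = 1 ↦ 1  ≥
So 4 of the 16 assignments meet the threshold.

4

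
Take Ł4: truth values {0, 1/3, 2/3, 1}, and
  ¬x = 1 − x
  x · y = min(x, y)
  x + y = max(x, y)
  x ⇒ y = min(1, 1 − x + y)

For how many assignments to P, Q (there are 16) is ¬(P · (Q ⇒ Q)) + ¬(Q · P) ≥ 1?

7

P = 0, Q = 0 ↦ 1  ≥
P = 0, Q = 1/3 ↦ 1  ≥
P = 0, Q = 2/3 ↦ 1  ≥
P = 0, Q = 1 ↦ 1  ≥
P = 1/3, Q = 0 ↦ 1  ≥
P = 1/3, Q = 1/3 ↦ 2/3  <
P = 1/3, Q = 2/3 ↦ 2/3  <
P = 1/3, Q = 1 ↦ 2/3  <
P = 2/3, Q = 0 ↦ 1  ≥
P = 2/3, Q = 1/3 ↦ 2/3  <
P = 2/3, Q = 2/3 ↦ 1/3  <
P = 2/3, Q = 1 ↦ 1/3  <
P = 1, Q = 0 ↦ 1  ≥
P = 1, Q = 1/3 ↦ 2/3  <
P = 1, Q = 2/3 ↦ 1/3  <
P = 1, Q = 1 ↦ 0  <
So 7 of the 16 assignments meet the threshold.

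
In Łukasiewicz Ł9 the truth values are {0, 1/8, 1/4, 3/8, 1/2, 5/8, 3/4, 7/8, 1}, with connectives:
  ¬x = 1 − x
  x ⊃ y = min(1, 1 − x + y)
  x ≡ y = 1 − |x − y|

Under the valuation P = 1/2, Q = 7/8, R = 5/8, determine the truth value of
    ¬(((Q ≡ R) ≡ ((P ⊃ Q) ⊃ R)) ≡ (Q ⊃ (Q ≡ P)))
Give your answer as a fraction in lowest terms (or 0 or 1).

1/8

Q ≡ R = 7/8 ≡ 5/8 = 3/4
P ⊃ Q = 1/2 ⊃ 7/8 = 1
(P ⊃ Q) ⊃ R = 1 ⊃ 5/8 = 5/8
(Q ≡ R) ≡ ((P ⊃ Q) ⊃ R) = 3/4 ≡ 5/8 = 7/8
Q ≡ P = 7/8 ≡ 1/2 = 5/8
Q ⊃ (Q ≡ P) = 7/8 ⊃ 5/8 = 3/4
((Q ≡ R) ≡ ((P ⊃ Q) ⊃ R)) ≡ (Q ⊃ (Q ≡ P)) = 7/8 ≡ 3/4 = 7/8
¬(((Q ≡ R) ≡ ((P ⊃ Q) ⊃ R)) ≡ (Q ⊃ (Q ≡ P))) = ¬7/8 = 1/8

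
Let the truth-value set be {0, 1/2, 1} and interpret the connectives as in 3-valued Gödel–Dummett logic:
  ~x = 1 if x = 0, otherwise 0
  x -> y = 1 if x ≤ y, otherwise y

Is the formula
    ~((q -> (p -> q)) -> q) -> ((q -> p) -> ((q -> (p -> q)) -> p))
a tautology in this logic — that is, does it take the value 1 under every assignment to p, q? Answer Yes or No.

No

Counterexample: take p = 0, q = 0.
p -> q = 0 -> 0 = 1
q -> (p -> q) = 0 -> 1 = 1
(q -> (p -> q)) -> q = 1 -> 0 = 0
~((q -> (p -> q)) -> q) = ~0 = 1
q -> p = 0 -> 0 = 1
(q -> (p -> q)) -> p = 1 -> 0 = 0
(q -> p) -> ((q -> (p -> q)) -> p) = 1 -> 0 = 0
~((q -> (p -> q)) -> q) -> ((q -> p) -> ((q -> (p -> q)) -> p)) = 1 -> 0 = 0
This gives 0 ≠ 1.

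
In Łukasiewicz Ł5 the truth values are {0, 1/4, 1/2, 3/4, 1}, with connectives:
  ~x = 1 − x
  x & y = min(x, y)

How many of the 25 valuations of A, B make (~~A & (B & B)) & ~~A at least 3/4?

value 1: 1 assignment (counts)
value 3/4: 3 assignments (counts)
value 1/2: 5 assignments
value 1/4: 7 assignments
value 0: 9 assignments
So 4 of the 25 assignments meet the threshold.

4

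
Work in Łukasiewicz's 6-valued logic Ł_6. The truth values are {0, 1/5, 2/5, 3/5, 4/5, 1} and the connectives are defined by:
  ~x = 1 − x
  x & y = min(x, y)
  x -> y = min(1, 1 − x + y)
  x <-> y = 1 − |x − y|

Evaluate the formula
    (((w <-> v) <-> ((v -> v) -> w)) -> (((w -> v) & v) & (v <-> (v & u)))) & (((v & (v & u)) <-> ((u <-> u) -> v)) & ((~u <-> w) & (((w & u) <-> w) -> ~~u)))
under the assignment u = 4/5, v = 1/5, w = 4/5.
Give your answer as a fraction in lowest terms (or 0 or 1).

w <-> v = 4/5 <-> 1/5 = 2/5
v -> v = 1/5 -> 1/5 = 1
(v -> v) -> w = 1 -> 4/5 = 4/5
(w <-> v) <-> ((v -> v) -> w) = 2/5 <-> 4/5 = 3/5
w -> v = 4/5 -> 1/5 = 2/5
(w -> v) & v = 2/5 & 1/5 = 1/5
v & u = 1/5 & 4/5 = 1/5
v <-> (v & u) = 1/5 <-> 1/5 = 1
((w -> v) & v) & (v <-> (v & u)) = 1/5 & 1 = 1/5
((w <-> v) <-> ((v -> v) -> w)) -> (((w -> v) & v) & (v <-> (v & u))) = 3/5 -> 1/5 = 3/5
v & u = 1/5 & 4/5 = 1/5
v & (v & u) = 1/5 & 1/5 = 1/5
u <-> u = 4/5 <-> 4/5 = 1
(u <-> u) -> v = 1 -> 1/5 = 1/5
(v & (v & u)) <-> ((u <-> u) -> v) = 1/5 <-> 1/5 = 1
~u = ~4/5 = 1/5
~u <-> w = 1/5 <-> 4/5 = 2/5
w & u = 4/5 & 4/5 = 4/5
(w & u) <-> w = 4/5 <-> 4/5 = 1
~u = ~4/5 = 1/5
~~u = ~1/5 = 4/5
((w & u) <-> w) -> ~~u = 1 -> 4/5 = 4/5
(~u <-> w) & (((w & u) <-> w) -> ~~u) = 2/5 & 4/5 = 2/5
((v & (v & u)) <-> ((u <-> u) -> v)) & ((~u <-> w) & (((w & u) <-> w) -> ~~u)) = 1 & 2/5 = 2/5
(((w <-> v) <-> ((v -> v) -> w)) -> (((w -> v) & v) & (v <-> (v & u)))) & (((v & (v & u)) <-> ((u <-> u) -> v)) & ((~u <-> w) & (((w & u) <-> w) -> ~~u))) = 3/5 & 2/5 = 2/5

2/5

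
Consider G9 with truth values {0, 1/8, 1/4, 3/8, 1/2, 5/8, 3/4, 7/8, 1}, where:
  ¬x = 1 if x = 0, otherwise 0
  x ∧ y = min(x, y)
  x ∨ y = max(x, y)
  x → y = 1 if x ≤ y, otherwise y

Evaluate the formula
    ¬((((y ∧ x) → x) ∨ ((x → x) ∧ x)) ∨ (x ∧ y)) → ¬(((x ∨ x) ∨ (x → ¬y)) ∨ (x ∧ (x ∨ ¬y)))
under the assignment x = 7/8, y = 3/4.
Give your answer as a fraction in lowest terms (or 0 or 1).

1

y ∧ x = 3/4 ∧ 7/8 = 3/4
(y ∧ x) → x = 3/4 → 7/8 = 1
x → x = 7/8 → 7/8 = 1
(x → x) ∧ x = 1 ∧ 7/8 = 7/8
((y ∧ x) → x) ∨ ((x → x) ∧ x) = 1 ∨ 7/8 = 1
x ∧ y = 7/8 ∧ 3/4 = 3/4
(((y ∧ x) → x) ∨ ((x → x) ∧ x)) ∨ (x ∧ y) = 1 ∨ 3/4 = 1
¬((((y ∧ x) → x) ∨ ((x → x) ∧ x)) ∨ (x ∧ y)) = ¬1 = 0
x ∨ x = 7/8 ∨ 7/8 = 7/8
¬y = ¬3/4 = 0
x → ¬y = 7/8 → 0 = 0
(x ∨ x) ∨ (x → ¬y) = 7/8 ∨ 0 = 7/8
¬y = ¬3/4 = 0
x ∨ ¬y = 7/8 ∨ 0 = 7/8
x ∧ (x ∨ ¬y) = 7/8 ∧ 7/8 = 7/8
((x ∨ x) ∨ (x → ¬y)) ∨ (x ∧ (x ∨ ¬y)) = 7/8 ∨ 7/8 = 7/8
¬(((x ∨ x) ∨ (x → ¬y)) ∨ (x ∧ (x ∨ ¬y))) = ¬7/8 = 0
¬((((y ∧ x) → x) ∨ ((x → x) ∧ x)) ∨ (x ∧ y)) → ¬(((x ∨ x) ∨ (x → ¬y)) ∨ (x ∧ (x ∨ ¬y))) = 0 → 0 = 1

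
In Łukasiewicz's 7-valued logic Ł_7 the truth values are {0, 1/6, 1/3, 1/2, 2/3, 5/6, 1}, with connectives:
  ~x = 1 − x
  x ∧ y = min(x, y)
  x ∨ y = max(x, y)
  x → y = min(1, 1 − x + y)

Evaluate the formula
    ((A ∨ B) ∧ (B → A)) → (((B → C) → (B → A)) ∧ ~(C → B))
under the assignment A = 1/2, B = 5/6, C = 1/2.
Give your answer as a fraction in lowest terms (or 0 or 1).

1/3

A ∨ B = 1/2 ∨ 5/6 = 5/6
B → A = 5/6 → 1/2 = 2/3
(A ∨ B) ∧ (B → A) = 5/6 ∧ 2/3 = 2/3
B → C = 5/6 → 1/2 = 2/3
B → A = 5/6 → 1/2 = 2/3
(B → C) → (B → A) = 2/3 → 2/3 = 1
C → B = 1/2 → 5/6 = 1
~(C → B) = ~1 = 0
((B → C) → (B → A)) ∧ ~(C → B) = 1 ∧ 0 = 0
((A ∨ B) ∧ (B → A)) → (((B → C) → (B → A)) ∧ ~(C → B)) = 2/3 → 0 = 1/3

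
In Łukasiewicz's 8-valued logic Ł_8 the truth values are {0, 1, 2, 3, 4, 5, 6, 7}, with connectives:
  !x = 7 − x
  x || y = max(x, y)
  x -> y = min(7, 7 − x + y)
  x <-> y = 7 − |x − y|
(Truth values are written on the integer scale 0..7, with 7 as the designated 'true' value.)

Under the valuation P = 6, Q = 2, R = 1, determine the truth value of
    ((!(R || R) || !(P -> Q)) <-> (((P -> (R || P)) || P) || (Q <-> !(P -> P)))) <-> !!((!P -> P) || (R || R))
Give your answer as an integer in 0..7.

6

R || R = 1 || 1 = 1
!(R || R) = !1 = 6
P -> Q = 6 -> 2 = 3
!(P -> Q) = !3 = 4
!(R || R) || !(P -> Q) = 6 || 4 = 6
R || P = 1 || 6 = 6
P -> (R || P) = 6 -> 6 = 7
(P -> (R || P)) || P = 7 || 6 = 7
P -> P = 6 -> 6 = 7
!(P -> P) = !7 = 0
Q <-> !(P -> P) = 2 <-> 0 = 5
((P -> (R || P)) || P) || (Q <-> !(P -> P)) = 7 || 5 = 7
(!(R || R) || !(P -> Q)) <-> (((P -> (R || P)) || P) || (Q <-> !(P -> P))) = 6 <-> 7 = 6
!P = !6 = 1
!P -> P = 1 -> 6 = 7
R || R = 1 || 1 = 1
(!P -> P) || (R || R) = 7 || 1 = 7
!((!P -> P) || (R || R)) = !7 = 0
!!((!P -> P) || (R || R)) = !0 = 7
((!(R || R) || !(P -> Q)) <-> (((P -> (R || P)) || P) || (Q <-> !(P -> P)))) <-> !!((!P -> P) || (R || R)) = 6 <-> 7 = 6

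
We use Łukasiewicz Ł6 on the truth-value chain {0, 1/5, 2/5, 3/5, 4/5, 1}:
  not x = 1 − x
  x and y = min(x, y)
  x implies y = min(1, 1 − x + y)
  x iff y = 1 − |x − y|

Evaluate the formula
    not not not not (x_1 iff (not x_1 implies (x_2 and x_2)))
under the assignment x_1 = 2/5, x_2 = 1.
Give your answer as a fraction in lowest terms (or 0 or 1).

not x_1 = not 2/5 = 3/5
x_2 and x_2 = 1 and 1 = 1
not x_1 implies (x_2 and x_2) = 3/5 implies 1 = 1
x_1 iff (not x_1 implies (x_2 and x_2)) = 2/5 iff 1 = 2/5
not (x_1 iff (not x_1 implies (x_2 and x_2))) = not 2/5 = 3/5
not not (x_1 iff (not x_1 implies (x_2 and x_2))) = not 3/5 = 2/5
not not not (x_1 iff (not x_1 implies (x_2 and x_2))) = not 2/5 = 3/5
not not not not (x_1 iff (not x_1 implies (x_2 and x_2))) = not 3/5 = 2/5

2/5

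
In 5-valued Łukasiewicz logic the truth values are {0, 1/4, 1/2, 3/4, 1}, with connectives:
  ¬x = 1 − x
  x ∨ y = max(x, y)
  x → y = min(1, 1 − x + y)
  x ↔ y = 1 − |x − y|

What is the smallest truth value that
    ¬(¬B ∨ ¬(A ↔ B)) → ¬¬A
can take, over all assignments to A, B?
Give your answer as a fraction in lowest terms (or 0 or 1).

1/2

Take A = 0, B = 1/2:
¬B = ¬1/2 = 1/2
A ↔ B = 0 ↔ 1/2 = 1/2
¬(A ↔ B) = ¬1/2 = 1/2
¬B ∨ ¬(A ↔ B) = 1/2 ∨ 1/2 = 1/2
¬(¬B ∨ ¬(A ↔ B)) = ¬1/2 = 1/2
¬A = ¬0 = 1
¬¬A = ¬1 = 0
¬(¬B ∨ ¬(A ↔ B)) → ¬¬A = 1/2 → 0 = 1/2
No assignment yields a value below 1/2, so this is the minimum.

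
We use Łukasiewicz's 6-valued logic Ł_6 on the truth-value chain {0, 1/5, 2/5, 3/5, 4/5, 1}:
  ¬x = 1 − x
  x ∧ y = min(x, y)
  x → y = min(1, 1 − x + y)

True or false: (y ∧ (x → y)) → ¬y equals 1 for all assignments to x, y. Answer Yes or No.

Counterexample: take x = 0, y = 3/5.
x → y = 0 → 3/5 = 1
y ∧ (x → y) = 3/5 ∧ 1 = 3/5
¬y = ¬3/5 = 2/5
(y ∧ (x → y)) → ¬y = 3/5 → 2/5 = 4/5
This gives 4/5 ≠ 1.

No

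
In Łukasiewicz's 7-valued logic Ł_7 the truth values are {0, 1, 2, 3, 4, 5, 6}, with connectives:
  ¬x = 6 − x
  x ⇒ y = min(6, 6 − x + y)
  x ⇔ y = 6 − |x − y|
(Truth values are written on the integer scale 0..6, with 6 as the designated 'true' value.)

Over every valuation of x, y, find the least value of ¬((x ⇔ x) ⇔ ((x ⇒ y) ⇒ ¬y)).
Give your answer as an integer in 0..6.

Take x = 0, y = 0:
x ⇔ x = 0 ⇔ 0 = 6
x ⇒ y = 0 ⇒ 0 = 6
¬y = ¬0 = 6
(x ⇒ y) ⇒ ¬y = 6 ⇒ 6 = 6
(x ⇔ x) ⇔ ((x ⇒ y) ⇒ ¬y) = 6 ⇔ 6 = 6
¬((x ⇔ x) ⇔ ((x ⇒ y) ⇒ ¬y)) = ¬6 = 0
No assignment yields a value below 0, so this is the minimum.

0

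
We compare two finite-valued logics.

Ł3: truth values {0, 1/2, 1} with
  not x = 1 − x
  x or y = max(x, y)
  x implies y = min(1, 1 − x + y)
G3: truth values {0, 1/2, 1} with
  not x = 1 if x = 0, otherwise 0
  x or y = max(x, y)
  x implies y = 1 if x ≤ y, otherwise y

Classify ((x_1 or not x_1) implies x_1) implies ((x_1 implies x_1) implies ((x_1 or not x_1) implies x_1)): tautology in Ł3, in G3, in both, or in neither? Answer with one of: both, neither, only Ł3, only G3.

In Ł3: every assignment gives 1 — tautology.
In G3: every assignment gives 1 — tautology.

both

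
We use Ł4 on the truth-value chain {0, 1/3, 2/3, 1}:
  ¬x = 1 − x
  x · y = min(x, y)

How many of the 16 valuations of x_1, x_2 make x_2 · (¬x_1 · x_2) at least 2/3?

4

x_1 = 0, x_2 = 0 ↦ 0  <
x_1 = 0, x_2 = 1/3 ↦ 1/3  <
x_1 = 0, x_2 = 2/3 ↦ 2/3  ≥
x_1 = 0, x_2 = 1 ↦ 1  ≥
x_1 = 1/3, x_2 = 0 ↦ 0  <
x_1 = 1/3, x_2 = 1/3 ↦ 1/3  <
x_1 = 1/3, x_2 = 2/3 ↦ 2/3  ≥
x_1 = 1/3, x_2 = 1 ↦ 2/3  ≥
x_1 = 2/3, x_2 = 0 ↦ 0  <
x_1 = 2/3, x_2 = 1/3 ↦ 1/3  <
x_1 = 2/3, x_2 = 2/3 ↦ 1/3  <
x_1 = 2/3, x_2 = 1 ↦ 1/3  <
x_1 = 1, x_2 = 0 ↦ 0  <
x_1 = 1, x_2 = 1/3 ↦ 0  <
x_1 = 1, x_2 = 2/3 ↦ 0  <
x_1 = 1, x_2 = 1 ↦ 0  <
So 4 of the 16 assignments meet the threshold.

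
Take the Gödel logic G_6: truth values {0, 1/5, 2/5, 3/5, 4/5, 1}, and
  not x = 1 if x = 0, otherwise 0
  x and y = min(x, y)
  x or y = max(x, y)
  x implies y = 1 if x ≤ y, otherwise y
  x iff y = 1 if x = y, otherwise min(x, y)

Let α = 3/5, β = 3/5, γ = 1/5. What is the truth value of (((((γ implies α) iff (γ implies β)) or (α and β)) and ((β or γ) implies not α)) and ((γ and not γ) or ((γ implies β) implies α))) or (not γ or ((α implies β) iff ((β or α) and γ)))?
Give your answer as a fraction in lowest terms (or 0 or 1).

1/5

γ implies α = 1/5 implies 3/5 = 1
γ implies β = 1/5 implies 3/5 = 1
(γ implies α) iff (γ implies β) = 1 iff 1 = 1
α and β = 3/5 and 3/5 = 3/5
((γ implies α) iff (γ implies β)) or (α and β) = 1 or 3/5 = 1
β or γ = 3/5 or 1/5 = 3/5
not α = not 3/5 = 0
(β or γ) implies not α = 3/5 implies 0 = 0
(((γ implies α) iff (γ implies β)) or (α and β)) and ((β or γ) implies not α) = 1 and 0 = 0
not γ = not 1/5 = 0
γ and not γ = 1/5 and 0 = 0
γ implies β = 1/5 implies 3/5 = 1
(γ implies β) implies α = 1 implies 3/5 = 3/5
(γ and not γ) or ((γ implies β) implies α) = 0 or 3/5 = 3/5
((((γ implies α) iff (γ implies β)) or (α and β)) and ((β or γ) implies not α)) and ((γ and not γ) or ((γ implies β) implies α)) = 0 and 3/5 = 0
not γ = not 1/5 = 0
α implies β = 3/5 implies 3/5 = 1
β or α = 3/5 or 3/5 = 3/5
(β or α) and γ = 3/5 and 1/5 = 1/5
(α implies β) iff ((β or α) and γ) = 1 iff 1/5 = 1/5
not γ or ((α implies β) iff ((β or α) and γ)) = 0 or 1/5 = 1/5
(((((γ implies α) iff (γ implies β)) or (α and β)) and ((β or γ) implies not α)) and ((γ and not γ) or ((γ implies β) implies α))) or (not γ or ((α implies β) iff ((β or α) and γ))) = 0 or 1/5 = 1/5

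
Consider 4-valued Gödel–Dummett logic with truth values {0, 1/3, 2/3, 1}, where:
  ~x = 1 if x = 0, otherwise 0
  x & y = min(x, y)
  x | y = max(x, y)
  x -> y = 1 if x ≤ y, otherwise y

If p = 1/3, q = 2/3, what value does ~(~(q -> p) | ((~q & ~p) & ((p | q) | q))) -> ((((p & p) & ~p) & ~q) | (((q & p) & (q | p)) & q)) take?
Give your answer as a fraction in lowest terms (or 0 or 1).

1/3

q -> p = 2/3 -> 1/3 = 1/3
~(q -> p) = ~1/3 = 0
~q = ~2/3 = 0
~p = ~1/3 = 0
~q & ~p = 0 & 0 = 0
p | q = 1/3 | 2/3 = 2/3
(p | q) | q = 2/3 | 2/3 = 2/3
(~q & ~p) & ((p | q) | q) = 0 & 2/3 = 0
~(q -> p) | ((~q & ~p) & ((p | q) | q)) = 0 | 0 = 0
~(~(q -> p) | ((~q & ~p) & ((p | q) | q))) = ~0 = 1
p & p = 1/3 & 1/3 = 1/3
~p = ~1/3 = 0
(p & p) & ~p = 1/3 & 0 = 0
~q = ~2/3 = 0
((p & p) & ~p) & ~q = 0 & 0 = 0
q & p = 2/3 & 1/3 = 1/3
q | p = 2/3 | 1/3 = 2/3
(q & p) & (q | p) = 1/3 & 2/3 = 1/3
((q & p) & (q | p)) & q = 1/3 & 2/3 = 1/3
(((p & p) & ~p) & ~q) | (((q & p) & (q | p)) & q) = 0 | 1/3 = 1/3
~(~(q -> p) | ((~q & ~p) & ((p | q) | q))) -> ((((p & p) & ~p) & ~q) | (((q & p) & (q | p)) & q)) = 1 -> 1/3 = 1/3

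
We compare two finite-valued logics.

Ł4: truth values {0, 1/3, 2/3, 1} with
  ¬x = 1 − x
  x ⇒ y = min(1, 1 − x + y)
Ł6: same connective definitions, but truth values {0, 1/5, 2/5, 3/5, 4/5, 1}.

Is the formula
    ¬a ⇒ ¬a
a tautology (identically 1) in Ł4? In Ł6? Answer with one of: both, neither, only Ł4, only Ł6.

In Ł4: every assignment gives 1 — tautology.
In Ł6: every assignment gives 1 — tautology.

both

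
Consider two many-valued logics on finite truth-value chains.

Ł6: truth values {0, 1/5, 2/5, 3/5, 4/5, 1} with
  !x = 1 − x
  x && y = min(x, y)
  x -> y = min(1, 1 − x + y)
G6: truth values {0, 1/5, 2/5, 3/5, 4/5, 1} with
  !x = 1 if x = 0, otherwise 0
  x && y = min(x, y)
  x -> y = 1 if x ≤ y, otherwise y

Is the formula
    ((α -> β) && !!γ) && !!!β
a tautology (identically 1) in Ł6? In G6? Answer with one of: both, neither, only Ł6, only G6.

In Ł6: at α = 0, β = 0, γ = 0 the value is 0 — not a tautology.
In G6: at α = 0, β = 0, γ = 0 the value is 0 — not a tautology.

neither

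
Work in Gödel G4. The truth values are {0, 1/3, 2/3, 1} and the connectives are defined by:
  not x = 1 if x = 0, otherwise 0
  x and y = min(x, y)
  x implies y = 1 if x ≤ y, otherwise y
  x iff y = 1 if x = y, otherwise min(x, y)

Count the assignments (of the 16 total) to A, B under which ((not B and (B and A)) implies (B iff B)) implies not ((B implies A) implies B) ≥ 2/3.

A = 0, B = 0 ↦ 1  ≥
A = 0, B = 1/3 ↦ 0  <
A = 0, B = 2/3 ↦ 0  <
A = 0, B = 1 ↦ 0  <
A = 1/3, B = 0 ↦ 1  ≥
A = 1/3, B = 1/3 ↦ 0  <
A = 1/3, B = 2/3 ↦ 0  <
A = 1/3, B = 1 ↦ 0  <
A = 2/3, B = 0 ↦ 1  ≥
A = 2/3, B = 1/3 ↦ 0  <
A = 2/3, B = 2/3 ↦ 0  <
A = 2/3, B = 1 ↦ 0  <
A = 1, B = 0 ↦ 1  ≥
A = 1, B = 1/3 ↦ 0  <
A = 1, B = 2/3 ↦ 0  <
A = 1, B = 1 ↦ 0  <
So 4 of the 16 assignments meet the threshold.

4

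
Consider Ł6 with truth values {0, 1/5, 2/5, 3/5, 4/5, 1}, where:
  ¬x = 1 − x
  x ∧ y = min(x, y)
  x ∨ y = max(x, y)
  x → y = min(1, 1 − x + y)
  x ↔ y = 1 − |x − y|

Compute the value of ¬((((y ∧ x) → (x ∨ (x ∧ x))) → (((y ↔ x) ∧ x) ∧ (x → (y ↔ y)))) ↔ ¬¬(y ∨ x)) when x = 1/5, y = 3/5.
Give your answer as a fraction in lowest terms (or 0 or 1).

2/5

y ∧ x = 3/5 ∧ 1/5 = 1/5
x ∧ x = 1/5 ∧ 1/5 = 1/5
x ∨ (x ∧ x) = 1/5 ∨ 1/5 = 1/5
(y ∧ x) → (x ∨ (x ∧ x)) = 1/5 → 1/5 = 1
y ↔ x = 3/5 ↔ 1/5 = 3/5
(y ↔ x) ∧ x = 3/5 ∧ 1/5 = 1/5
y ↔ y = 3/5 ↔ 3/5 = 1
x → (y ↔ y) = 1/5 → 1 = 1
((y ↔ x) ∧ x) ∧ (x → (y ↔ y)) = 1/5 ∧ 1 = 1/5
((y ∧ x) → (x ∨ (x ∧ x))) → (((y ↔ x) ∧ x) ∧ (x → (y ↔ y))) = 1 → 1/5 = 1/5
y ∨ x = 3/5 ∨ 1/5 = 3/5
¬(y ∨ x) = ¬3/5 = 2/5
¬¬(y ∨ x) = ¬2/5 = 3/5
(((y ∧ x) → (x ∨ (x ∧ x))) → (((y ↔ x) ∧ x) ∧ (x → (y ↔ y)))) ↔ ¬¬(y ∨ x) = 1/5 ↔ 3/5 = 3/5
¬((((y ∧ x) → (x ∨ (x ∧ x))) → (((y ↔ x) ∧ x) ∧ (x → (y ↔ y)))) ↔ ¬¬(y ∨ x)) = ¬3/5 = 2/5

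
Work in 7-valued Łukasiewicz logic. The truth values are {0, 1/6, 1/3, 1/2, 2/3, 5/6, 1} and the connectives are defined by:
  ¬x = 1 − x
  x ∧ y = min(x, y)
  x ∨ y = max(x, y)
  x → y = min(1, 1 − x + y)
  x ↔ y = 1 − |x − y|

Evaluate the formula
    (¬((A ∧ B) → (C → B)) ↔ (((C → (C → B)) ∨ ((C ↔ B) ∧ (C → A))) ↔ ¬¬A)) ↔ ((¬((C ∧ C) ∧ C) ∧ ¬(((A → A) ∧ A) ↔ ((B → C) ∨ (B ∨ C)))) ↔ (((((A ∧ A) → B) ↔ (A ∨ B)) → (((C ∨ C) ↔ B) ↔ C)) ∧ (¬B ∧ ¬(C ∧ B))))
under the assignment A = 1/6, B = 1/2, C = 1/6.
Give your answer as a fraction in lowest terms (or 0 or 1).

A ∧ B = 1/6 ∧ 1/2 = 1/6
C → B = 1/6 → 1/2 = 1
(A ∧ B) → (C → B) = 1/6 → 1 = 1
¬((A ∧ B) → (C → B)) = ¬1 = 0
C → B = 1/6 → 1/2 = 1
C → (C → B) = 1/6 → 1 = 1
C ↔ B = 1/6 ↔ 1/2 = 2/3
C → A = 1/6 → 1/6 = 1
(C ↔ B) ∧ (C → A) = 2/3 ∧ 1 = 2/3
(C → (C → B)) ∨ ((C ↔ B) ∧ (C → A)) = 1 ∨ 2/3 = 1
¬A = ¬1/6 = 5/6
¬¬A = ¬5/6 = 1/6
((C → (C → B)) ∨ ((C ↔ B) ∧ (C → A))) ↔ ¬¬A = 1 ↔ 1/6 = 1/6
¬((A ∧ B) → (C → B)) ↔ (((C → (C → B)) ∨ ((C ↔ B) ∧ (C → A))) ↔ ¬¬A) = 0 ↔ 1/6 = 5/6
C ∧ C = 1/6 ∧ 1/6 = 1/6
(C ∧ C) ∧ C = 1/6 ∧ 1/6 = 1/6
¬((C ∧ C) ∧ C) = ¬1/6 = 5/6
A → A = 1/6 → 1/6 = 1
(A → A) ∧ A = 1 ∧ 1/6 = 1/6
B → C = 1/2 → 1/6 = 2/3
B ∨ C = 1/2 ∨ 1/6 = 1/2
(B → C) ∨ (B ∨ C) = 2/3 ∨ 1/2 = 2/3
((A → A) ∧ A) ↔ ((B → C) ∨ (B ∨ C)) = 1/6 ↔ 2/3 = 1/2
¬(((A → A) ∧ A) ↔ ((B → C) ∨ (B ∨ C))) = ¬1/2 = 1/2
¬((C ∧ C) ∧ C) ∧ ¬(((A → A) ∧ A) ↔ ((B → C) ∨ (B ∨ C))) = 5/6 ∧ 1/2 = 1/2
A ∧ A = 1/6 ∧ 1/6 = 1/6
(A ∧ A) → B = 1/6 → 1/2 = 1
A ∨ B = 1/6 ∨ 1/2 = 1/2
((A ∧ A) → B) ↔ (A ∨ B) = 1 ↔ 1/2 = 1/2
C ∨ C = 1/6 ∨ 1/6 = 1/6
(C ∨ C) ↔ B = 1/6 ↔ 1/2 = 2/3
((C ∨ C) ↔ B) ↔ C = 2/3 ↔ 1/6 = 1/2
(((A ∧ A) → B) ↔ (A ∨ B)) → (((C ∨ C) ↔ B) ↔ C) = 1/2 → 1/2 = 1
¬B = ¬1/2 = 1/2
C ∧ B = 1/6 ∧ 1/2 = 1/6
¬(C ∧ B) = ¬1/6 = 5/6
¬B ∧ ¬(C ∧ B) = 1/2 ∧ 5/6 = 1/2
((((A ∧ A) → B) ↔ (A ∨ B)) → (((C ∨ C) ↔ B) ↔ C)) ∧ (¬B ∧ ¬(C ∧ B)) = 1 ∧ 1/2 = 1/2
(¬((C ∧ C) ∧ C) ∧ ¬(((A → A) ∧ A) ↔ ((B → C) ∨ (B ∨ C)))) ↔ (((((A ∧ A) → B) ↔ (A ∨ B)) → (((C ∨ C) ↔ B) ↔ C)) ∧ (¬B ∧ ¬(C ∧ B))) = 1/2 ↔ 1/2 = 1
(¬((A ∧ B) → (C → B)) ↔ (((C → (C → B)) ∨ ((C ↔ B) ∧ (C → A))) ↔ ¬¬A)) ↔ ((¬((C ∧ C) ∧ C) ∧ ¬(((A → A) ∧ A) ↔ ((B → C) ∨ (B ∨ C)))) ↔ (((((A ∧ A) → B) ↔ (A ∨ B)) → (((C ∨ C) ↔ B) ↔ C)) ∧ (¬B ∧ ¬(C ∧ B)))) = 5/6 ↔ 1 = 5/6

5/6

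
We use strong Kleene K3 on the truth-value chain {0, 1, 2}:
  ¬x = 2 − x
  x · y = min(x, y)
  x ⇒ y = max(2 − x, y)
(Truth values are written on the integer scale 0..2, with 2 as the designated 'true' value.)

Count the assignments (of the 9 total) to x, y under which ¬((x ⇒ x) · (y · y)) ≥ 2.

3

x = 0, y = 0 ↦ 2  ≥
x = 0, y = 1 ↦ 1  <
x = 0, y = 2 ↦ 0  <
x = 1, y = 0 ↦ 2  ≥
x = 1, y = 1 ↦ 1  <
x = 1, y = 2 ↦ 1  <
x = 2, y = 0 ↦ 2  ≥
x = 2, y = 1 ↦ 1  <
x = 2, y = 2 ↦ 0  <
So 3 of the 9 assignments meet the threshold.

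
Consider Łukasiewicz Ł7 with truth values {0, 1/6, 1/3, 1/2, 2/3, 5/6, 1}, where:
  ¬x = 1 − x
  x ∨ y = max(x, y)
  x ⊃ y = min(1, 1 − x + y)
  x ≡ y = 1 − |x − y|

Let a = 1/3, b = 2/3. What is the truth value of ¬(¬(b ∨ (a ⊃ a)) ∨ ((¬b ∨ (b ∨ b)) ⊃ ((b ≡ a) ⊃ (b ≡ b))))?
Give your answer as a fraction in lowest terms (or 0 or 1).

0

a ⊃ a = 1/3 ⊃ 1/3 = 1
b ∨ (a ⊃ a) = 2/3 ∨ 1 = 1
¬(b ∨ (a ⊃ a)) = ¬1 = 0
¬b = ¬2/3 = 1/3
b ∨ b = 2/3 ∨ 2/3 = 2/3
¬b ∨ (b ∨ b) = 1/3 ∨ 2/3 = 2/3
b ≡ a = 2/3 ≡ 1/3 = 2/3
b ≡ b = 2/3 ≡ 2/3 = 1
(b ≡ a) ⊃ (b ≡ b) = 2/3 ⊃ 1 = 1
(¬b ∨ (b ∨ b)) ⊃ ((b ≡ a) ⊃ (b ≡ b)) = 2/3 ⊃ 1 = 1
¬(b ∨ (a ⊃ a)) ∨ ((¬b ∨ (b ∨ b)) ⊃ ((b ≡ a) ⊃ (b ≡ b))) = 0 ∨ 1 = 1
¬(¬(b ∨ (a ⊃ a)) ∨ ((¬b ∨ (b ∨ b)) ⊃ ((b ≡ a) ⊃ (b ≡ b)))) = ¬1 = 0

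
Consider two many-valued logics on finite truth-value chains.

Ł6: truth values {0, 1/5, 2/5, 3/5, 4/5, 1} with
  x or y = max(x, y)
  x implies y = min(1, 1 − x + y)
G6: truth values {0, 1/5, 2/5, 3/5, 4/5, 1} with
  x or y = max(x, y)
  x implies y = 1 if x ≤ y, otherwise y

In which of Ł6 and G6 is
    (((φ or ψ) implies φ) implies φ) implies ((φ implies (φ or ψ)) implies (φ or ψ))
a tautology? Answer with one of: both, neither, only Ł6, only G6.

In Ł6: every assignment gives 1 — tautology.
In G6: at φ = 0, ψ = 1/5 the value is 1/5 — not a tautology.

only Ł6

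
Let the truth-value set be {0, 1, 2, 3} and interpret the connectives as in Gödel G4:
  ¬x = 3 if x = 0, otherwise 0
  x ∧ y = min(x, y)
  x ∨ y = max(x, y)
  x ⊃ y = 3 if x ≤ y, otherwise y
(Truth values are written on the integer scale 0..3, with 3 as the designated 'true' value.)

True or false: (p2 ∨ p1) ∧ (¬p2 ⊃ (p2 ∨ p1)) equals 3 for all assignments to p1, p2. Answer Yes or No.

Counterexample: take p1 = 0, p2 = 0.
p2 ∨ p1 = 0 ∨ 0 = 0
¬p2 = ¬0 = 3
¬p2 ⊃ (p2 ∨ p1) = 3 ⊃ 0 = 0
(p2 ∨ p1) ∧ (¬p2 ⊃ (p2 ∨ p1)) = 0 ∧ 0 = 0
This gives 0 ≠ 3.

No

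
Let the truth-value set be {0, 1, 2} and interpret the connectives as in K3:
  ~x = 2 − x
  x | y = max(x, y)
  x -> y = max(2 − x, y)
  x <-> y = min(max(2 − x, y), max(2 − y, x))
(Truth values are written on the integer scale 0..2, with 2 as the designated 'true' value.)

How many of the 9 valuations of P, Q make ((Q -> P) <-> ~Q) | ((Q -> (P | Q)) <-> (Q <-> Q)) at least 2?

P = 0, Q = 0 ↦ 2  ≥
P = 0, Q = 1 ↦ 1  <
P = 0, Q = 2 ↦ 2  ≥
P = 1, Q = 0 ↦ 2  ≥
P = 1, Q = 1 ↦ 1  <
P = 1, Q = 2 ↦ 2  ≥
P = 2, Q = 0 ↦ 2  ≥
P = 2, Q = 1 ↦ 1  <
P = 2, Q = 2 ↦ 2  ≥
So 6 of the 9 assignments meet the threshold.

6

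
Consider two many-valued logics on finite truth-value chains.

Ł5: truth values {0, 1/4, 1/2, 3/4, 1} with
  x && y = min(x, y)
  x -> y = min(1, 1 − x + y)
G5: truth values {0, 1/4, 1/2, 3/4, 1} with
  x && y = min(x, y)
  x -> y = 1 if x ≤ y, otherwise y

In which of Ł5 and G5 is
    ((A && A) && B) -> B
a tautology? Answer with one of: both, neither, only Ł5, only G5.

both

In Ł5: every assignment gives 1 — tautology.
In G5: every assignment gives 1 — tautology.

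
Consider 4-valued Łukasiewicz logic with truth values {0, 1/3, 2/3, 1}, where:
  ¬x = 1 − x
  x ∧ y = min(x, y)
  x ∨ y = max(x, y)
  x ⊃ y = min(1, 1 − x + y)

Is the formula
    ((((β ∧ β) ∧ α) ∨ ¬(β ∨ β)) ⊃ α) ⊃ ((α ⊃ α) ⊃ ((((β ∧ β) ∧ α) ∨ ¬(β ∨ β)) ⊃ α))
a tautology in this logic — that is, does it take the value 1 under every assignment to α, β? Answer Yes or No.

α = 0, β = 0 ↦ 1
α = 0, β = 1/3 ↦ 1
α = 0, β = 2/3 ↦ 1
α = 0, β = 1 ↦ 1
α = 1/3, β = 0 ↦ 1
α = 1/3, β = 1/3 ↦ 1
α = 1/3, β = 2/3 ↦ 1
α = 1/3, β = 1 ↦ 1
α = 2/3, β = 0 ↦ 1
α = 2/3, β = 1/3 ↦ 1
α = 2/3, β = 2/3 ↦ 1
α = 2/3, β = 1 ↦ 1
α = 1, β = 0 ↦ 1
α = 1, β = 1/3 ↦ 1
α = 1, β = 2/3 ↦ 1
α = 1, β = 1 ↦ 1
Every assignment gives a value ≥ 1.

Yes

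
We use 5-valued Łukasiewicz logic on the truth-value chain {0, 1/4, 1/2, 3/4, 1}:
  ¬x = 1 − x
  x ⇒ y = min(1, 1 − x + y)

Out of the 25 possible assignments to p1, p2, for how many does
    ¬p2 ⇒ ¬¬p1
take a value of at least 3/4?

value 1: 15 assignments (counts)
value 3/4: 4 assignments (counts)
value 1/2: 3 assignments
value 1/4: 2 assignments
value 0: 1 assignment
So 19 of the 25 assignments meet the threshold.

19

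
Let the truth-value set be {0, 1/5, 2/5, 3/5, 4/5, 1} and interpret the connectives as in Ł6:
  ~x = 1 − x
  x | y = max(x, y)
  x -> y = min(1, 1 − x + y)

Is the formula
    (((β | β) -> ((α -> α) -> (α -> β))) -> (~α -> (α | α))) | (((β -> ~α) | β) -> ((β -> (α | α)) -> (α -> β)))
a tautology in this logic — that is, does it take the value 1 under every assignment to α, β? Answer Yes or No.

Counterexample: take α = 1/5, β = 0.
β | β = 0 | 0 = 0
α -> α = 1/5 -> 1/5 = 1
α -> β = 1/5 -> 0 = 4/5
(α -> α) -> (α -> β) = 1 -> 4/5 = 4/5
(β | β) -> ((α -> α) -> (α -> β)) = 0 -> 4/5 = 1
~α = ~1/5 = 4/5
α | α = 1/5 | 1/5 = 1/5
~α -> (α | α) = 4/5 -> 1/5 = 2/5
((β | β) -> ((α -> α) -> (α -> β))) -> (~α -> (α | α)) = 1 -> 2/5 = 2/5
~α = ~1/5 = 4/5
β -> ~α = 0 -> 4/5 = 1
(β -> ~α) | β = 1 | 0 = 1
α | α = 1/5 | 1/5 = 1/5
β -> (α | α) = 0 -> 1/5 = 1
α -> β = 1/5 -> 0 = 4/5
(β -> (α | α)) -> (α -> β) = 1 -> 4/5 = 4/5
((β -> ~α) | β) -> ((β -> (α | α)) -> (α -> β)) = 1 -> 4/5 = 4/5
(((β | β) -> ((α -> α) -> (α -> β))) -> (~α -> (α | α))) | (((β -> ~α) | β) -> ((β -> (α | α)) -> (α -> β))) = 2/5 | 4/5 = 4/5
This gives 4/5 ≠ 1.

No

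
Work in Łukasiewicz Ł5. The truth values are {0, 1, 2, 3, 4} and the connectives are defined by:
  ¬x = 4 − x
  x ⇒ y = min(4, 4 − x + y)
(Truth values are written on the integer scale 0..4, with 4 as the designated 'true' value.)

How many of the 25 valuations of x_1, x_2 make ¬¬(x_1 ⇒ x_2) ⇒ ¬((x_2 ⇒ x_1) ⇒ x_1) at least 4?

5

value 4: 5 assignments (counts)
value 3: 5 assignments
value 2: 5 assignments
value 1: 5 assignments
value 0: 5 assignments
So 5 of the 25 assignments meet the threshold.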